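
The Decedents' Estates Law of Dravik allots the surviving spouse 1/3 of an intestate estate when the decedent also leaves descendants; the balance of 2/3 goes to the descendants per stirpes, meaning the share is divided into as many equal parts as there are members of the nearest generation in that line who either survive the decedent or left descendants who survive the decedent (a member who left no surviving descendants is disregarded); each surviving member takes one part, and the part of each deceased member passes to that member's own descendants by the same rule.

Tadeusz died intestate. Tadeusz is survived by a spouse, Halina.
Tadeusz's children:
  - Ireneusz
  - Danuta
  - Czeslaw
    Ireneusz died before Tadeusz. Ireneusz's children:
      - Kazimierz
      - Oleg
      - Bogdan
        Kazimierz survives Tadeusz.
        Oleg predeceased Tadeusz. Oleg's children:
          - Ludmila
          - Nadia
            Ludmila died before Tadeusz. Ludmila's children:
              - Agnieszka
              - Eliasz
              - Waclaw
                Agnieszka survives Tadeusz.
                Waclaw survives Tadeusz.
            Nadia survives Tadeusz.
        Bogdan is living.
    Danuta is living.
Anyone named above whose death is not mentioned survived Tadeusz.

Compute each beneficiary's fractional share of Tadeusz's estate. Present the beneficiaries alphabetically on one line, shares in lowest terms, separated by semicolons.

Halina, as surviving spouse, takes 1/3.
The remaining 2/3 passes to Tadeusz's descendants per stirpes.
The 2/3 is divided into 3 equal shares of 2/9 among Ireneusz, Danuta, Czeslaw.
Ireneusz predeceased; the 2/9 allotted to Ireneusz's branch passes to Ireneusz's issue by representation.
The 2/9 is divided into 3 equal shares of 2/27 among Kazimierz, Oleg, Bogdan.
Kazimierz is living and takes 2/27.
Oleg predeceased; the 2/27 allotted to Oleg's branch passes to Oleg's issue by representation.
The 2/27 is divided into 2 equal shares of 1/27 among Ludmila, Nadia.
Ludmila predeceased; the 1/27 allotted to Ludmila's branch passes to Ludmila's issue by representation.
The 1/27 is divided into 3 equal shares of 1/81 among Agnieszka, Eliasz, Waclaw.
Agnieszka is living and takes 1/81.
Eliasz is living and takes 1/81.
Waclaw is living and takes 1/81.
Nadia is living and takes 1/27.
Bogdan is living and takes 2/27.
Danuta is living and takes 2/9.
Czeslaw is living and takes 2/9.

Agnieszka 1/81; Bogdan 2/27; Czeslaw 2/9; Danuta 2/9; Eliasz 1/81; Halina 1/3; Kazimierz 2/27; Nadia 1/27; Waclaw 1/81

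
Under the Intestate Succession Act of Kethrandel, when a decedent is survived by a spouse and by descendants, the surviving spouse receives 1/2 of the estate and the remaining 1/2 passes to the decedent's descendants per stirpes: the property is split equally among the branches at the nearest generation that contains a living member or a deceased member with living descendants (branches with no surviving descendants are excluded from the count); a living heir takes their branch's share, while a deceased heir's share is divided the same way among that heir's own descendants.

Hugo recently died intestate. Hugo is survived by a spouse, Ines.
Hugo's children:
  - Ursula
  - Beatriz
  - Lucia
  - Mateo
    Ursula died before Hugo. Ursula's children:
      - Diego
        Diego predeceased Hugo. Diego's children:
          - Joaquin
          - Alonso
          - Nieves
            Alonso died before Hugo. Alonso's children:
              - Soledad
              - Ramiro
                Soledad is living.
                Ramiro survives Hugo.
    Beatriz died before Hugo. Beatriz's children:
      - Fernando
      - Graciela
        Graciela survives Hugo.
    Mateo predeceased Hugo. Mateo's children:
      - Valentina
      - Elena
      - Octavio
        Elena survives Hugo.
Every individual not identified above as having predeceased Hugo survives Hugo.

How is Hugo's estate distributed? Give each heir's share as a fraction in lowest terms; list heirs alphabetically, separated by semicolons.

Ines, as surviving spouse, takes 1/2.
The remaining 1/2 passes to Hugo's descendants per stirpes.
The 1/2 is divided into 4 equal shares of 1/8 among Ursula, Beatriz, Lucia, Mateo.
Ursula predeceased; the 1/8 allotted to Ursula's branch passes to Ursula's issue by representation.
Diego's line is the sole branch at this level, so the full 1/8 passes to Diego's issue by representation.
The 1/8 is divided into 3 equal shares of 1/24 among Joaquin, Alonso, Nieves.
Joaquin is living and takes 1/24.
Alonso predeceased; the 1/24 allotted to Alonso's branch passes to Alonso's issue by representation.
The 1/24 is divided into 2 equal shares of 1/48 among Soledad, Ramiro.
Soledad is living and takes 1/48.
Ramiro is living and takes 1/48.
Nieves is living and takes 1/24.
Beatriz predeceased; the 1/8 allotted to Beatriz's branch passes to Beatriz's issue by representation.
The 1/8 is divided into 2 equal shares of 1/16 among Fernando, Graciela.
Fernando is living and takes 1/16.
Graciela is living and takes 1/16.
Lucia is living and takes 1/8.
Mateo predeceased; the 1/8 allotted to Mateo's branch passes to Mateo's issue by representation.
The 1/8 is divided into 3 equal shares of 1/24 among Valentina, Elena, Octavio.
Valentina is living and takes 1/24.
Elena is living and takes 1/24.
Octavio is living and takes 1/24.

Elena 1/24; Fernando 1/16; Graciela 1/16; Ines 1/2; Joaquin 1/24; Lucia 1/8; Nieves 1/24; Octavio 1/24; Ramiro 1/48; Soledad 1/48; Valentina 1/24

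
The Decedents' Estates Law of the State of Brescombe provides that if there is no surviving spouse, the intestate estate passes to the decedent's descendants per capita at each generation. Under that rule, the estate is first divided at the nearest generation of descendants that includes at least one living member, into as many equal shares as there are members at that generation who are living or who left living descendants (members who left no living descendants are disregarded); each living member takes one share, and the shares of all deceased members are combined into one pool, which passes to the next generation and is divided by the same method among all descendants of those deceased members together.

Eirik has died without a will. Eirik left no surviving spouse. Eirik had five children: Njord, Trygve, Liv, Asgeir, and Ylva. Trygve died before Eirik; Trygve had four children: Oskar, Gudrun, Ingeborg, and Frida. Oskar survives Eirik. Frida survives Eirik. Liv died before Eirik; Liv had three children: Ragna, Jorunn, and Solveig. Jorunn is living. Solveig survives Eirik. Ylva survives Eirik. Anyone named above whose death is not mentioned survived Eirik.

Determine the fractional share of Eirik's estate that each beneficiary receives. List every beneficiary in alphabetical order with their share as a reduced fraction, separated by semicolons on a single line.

Asgeir 1/5; Frida 2/35; Gudrun 2/35; Ingeborg 2/35; Jorunn 2/35; Njord 1/5; Oskar 2/35; Ragna 2/35; Solveig 2/35; Ylva 1/5

There is no surviving spouse, so the entire estate passes to Eirik's descendants per capita at each generation.
At generation 1 (Njord, Trygve, Liv, Asgeir, Ylva) there are 5 shares of (1)/5 = 1/5 each.
Living: Njord, Asgeir, and Ylva — each takes 1/5.
Deceased: Trygve and Liv. Their combined 2/5 is pooled and carried to generation 2.
At generation 2 (Oskar, Gudrun, Ingeborg, Frida, Ragna, Jorunn, Solveig) there are 7 shares of (2/5)/7 = 2/35 each.
Living: Oskar, Gudrun, Ingeborg, Frida, Ragna, Jorunn, and Solveig — each takes 2/35.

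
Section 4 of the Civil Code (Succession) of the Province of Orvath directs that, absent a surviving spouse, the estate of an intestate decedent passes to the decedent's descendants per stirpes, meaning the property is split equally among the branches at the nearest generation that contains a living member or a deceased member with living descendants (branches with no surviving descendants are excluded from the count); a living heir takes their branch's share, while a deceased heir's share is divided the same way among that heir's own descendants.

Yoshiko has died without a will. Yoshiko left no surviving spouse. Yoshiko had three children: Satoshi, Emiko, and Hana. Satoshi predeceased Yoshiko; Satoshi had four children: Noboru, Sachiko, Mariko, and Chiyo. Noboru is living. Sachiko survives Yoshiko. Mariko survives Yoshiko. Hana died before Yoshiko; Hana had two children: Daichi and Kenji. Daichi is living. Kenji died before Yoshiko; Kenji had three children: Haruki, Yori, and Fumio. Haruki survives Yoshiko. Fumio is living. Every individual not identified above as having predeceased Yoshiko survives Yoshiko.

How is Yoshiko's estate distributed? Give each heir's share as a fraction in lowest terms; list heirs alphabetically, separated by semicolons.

Chiyo 1/12; Daichi 1/6; Emiko 1/3; Fumio 1/18; Haruki 1/18; Mariko 1/12; Noboru 1/12; Sachiko 1/12; Yori 1/18

There is no surviving spouse, so the entire estate passes to Yoshiko's descendants per stirpes.
The estate is divided into 3 equal shares of 1/3 among Satoshi, Emiko, Hana.
Satoshi predeceased; the 1/3 allotted to Satoshi's branch passes to Satoshi's issue by representation.
The 1/3 is divided into 4 equal shares of 1/12 among Noboru, Sachiko, Mariko, Chiyo.
Noboru is living and takes 1/12.
Sachiko is living and takes 1/12.
Mariko is living and takes 1/12.
Chiyo is living and takes 1/12.
Emiko is living and takes 1/3.
Hana predeceased; the 1/3 allotted to Hana's branch passes to Hana's issue by representation.
The 1/3 is divided into 2 equal shares of 1/6 among Daichi, Kenji.
Daichi is living and takes 1/6.
Kenji predeceased; the 1/6 allotted to Kenji's branch passes to Kenji's issue by representation.
The 1/6 is divided into 3 equal shares of 1/18 among Haruki, Yori, Fumio.
Haruki is living and takes 1/18.
Yori is living and takes 1/18.
Fumio is living and takes 1/18.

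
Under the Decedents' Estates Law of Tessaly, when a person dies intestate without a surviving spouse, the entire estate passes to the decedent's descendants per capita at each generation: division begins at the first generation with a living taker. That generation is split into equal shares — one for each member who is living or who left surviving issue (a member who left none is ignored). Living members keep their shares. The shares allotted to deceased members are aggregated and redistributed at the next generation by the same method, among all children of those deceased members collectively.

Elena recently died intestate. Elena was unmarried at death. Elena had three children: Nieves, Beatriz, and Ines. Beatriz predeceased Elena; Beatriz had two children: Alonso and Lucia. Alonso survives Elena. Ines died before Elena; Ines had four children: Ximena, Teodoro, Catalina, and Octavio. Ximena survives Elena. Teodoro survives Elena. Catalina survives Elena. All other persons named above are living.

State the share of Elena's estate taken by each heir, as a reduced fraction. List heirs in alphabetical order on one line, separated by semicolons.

Alonso 1/9; Catalina 1/9; Lucia 1/9; Nieves 1/3; Octavio 1/9; Teodoro 1/9; Ximena 1/9

There is no surviving spouse, so the entire estate passes to Elena's descendants per capita at each generation.
At generation 1 (Nieves, Beatriz, Ines) there are 3 shares of (1)/3 = 1/3 each.
Living: Nieves — each takes 1/3.
Deceased: Beatriz and Ines. Their combined 2/3 is pooled and carried to generation 2.
At generation 2 (Alonso, Lucia, Ximena, Teodoro, Catalina, Octavio) there are 6 shares of (2/3)/6 = 1/9 each.
Living: Alonso, Lucia, Ximena, Teodoro, Catalina, and Octavio — each takes 1/9.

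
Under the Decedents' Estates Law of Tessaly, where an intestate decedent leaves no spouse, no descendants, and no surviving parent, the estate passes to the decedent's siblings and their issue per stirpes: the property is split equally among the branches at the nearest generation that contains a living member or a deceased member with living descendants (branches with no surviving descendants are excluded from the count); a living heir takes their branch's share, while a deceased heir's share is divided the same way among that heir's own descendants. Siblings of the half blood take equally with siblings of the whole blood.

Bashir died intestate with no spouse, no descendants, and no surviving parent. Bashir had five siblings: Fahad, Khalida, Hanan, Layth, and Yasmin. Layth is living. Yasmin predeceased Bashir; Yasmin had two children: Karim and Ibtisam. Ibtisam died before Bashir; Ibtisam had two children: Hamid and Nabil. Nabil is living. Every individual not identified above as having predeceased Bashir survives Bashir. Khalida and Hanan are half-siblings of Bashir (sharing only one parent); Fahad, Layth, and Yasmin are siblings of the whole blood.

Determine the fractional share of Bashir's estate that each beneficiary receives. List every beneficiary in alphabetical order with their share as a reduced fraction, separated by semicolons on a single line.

No spouse, descendants, or parent survives, so the estate passes to Bashir's siblings per stirpes.
Half-blood and whole-blood siblings take equally under the stated rule.
The estate is divided into 5 equal shares of 1/5 among Fahad, Khalida, Hanan, Layth, Yasmin.
Fahad is living and takes 1/5.
Khalida is living and takes 1/5.
Hanan is living and takes 1/5.
Layth is living and takes 1/5.
Yasmin predeceased; the 1/5 allotted to Yasmin's branch passes to Yasmin's issue by representation.
The 1/5 is divided into 2 equal shares of 1/10 among Karim, Ibtisam.
Karim is living and takes 1/10.
Ibtisam predeceased; the 1/10 allotted to Ibtisam's branch passes to Ibtisam's issue by representation.
The 1/10 is divided into 2 equal shares of 1/20 among Hamid, Nabil.
Hamid is living and takes 1/20.
Nabil is living and takes 1/20.

Fahad 1/5; Hamid 1/20; Hanan 1/5; Karim 1/10; Khalida 1/5; Layth 1/5; Nabil 1/20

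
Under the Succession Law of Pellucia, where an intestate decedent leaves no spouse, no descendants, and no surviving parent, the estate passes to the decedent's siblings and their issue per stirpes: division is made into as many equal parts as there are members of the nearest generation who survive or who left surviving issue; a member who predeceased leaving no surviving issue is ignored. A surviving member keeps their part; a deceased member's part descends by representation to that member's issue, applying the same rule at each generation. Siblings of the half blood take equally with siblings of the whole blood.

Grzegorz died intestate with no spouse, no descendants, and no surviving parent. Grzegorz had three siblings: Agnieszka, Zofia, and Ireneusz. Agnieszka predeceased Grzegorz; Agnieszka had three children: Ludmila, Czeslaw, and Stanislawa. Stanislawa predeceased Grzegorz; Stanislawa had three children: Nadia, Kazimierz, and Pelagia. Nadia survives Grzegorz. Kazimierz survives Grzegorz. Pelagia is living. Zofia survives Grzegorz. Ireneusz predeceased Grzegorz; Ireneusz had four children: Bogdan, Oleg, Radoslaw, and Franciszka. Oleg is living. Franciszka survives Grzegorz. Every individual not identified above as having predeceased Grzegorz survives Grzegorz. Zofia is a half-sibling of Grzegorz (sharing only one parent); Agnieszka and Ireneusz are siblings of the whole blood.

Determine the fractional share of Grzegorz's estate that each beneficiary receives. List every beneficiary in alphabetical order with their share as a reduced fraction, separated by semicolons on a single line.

Bogdan 1/12; Czeslaw 1/9; Franciszka 1/12; Kazimierz 1/27; Ludmila 1/9; Nadia 1/27; Oleg 1/12; Pelagia 1/27; Radoslaw 1/12; Zofia 1/3

No spouse, descendants, or parent survives, so the estate passes to Grzegorz's siblings per stirpes.
Half-blood and whole-blood siblings take equally under the stated rule.
The estate is divided into 3 equal shares of 1/3 among Agnieszka, Zofia, Ireneusz.
Agnieszka predeceased; the 1/3 allotted to Agnieszka's branch passes to Agnieszka's issue by representation.
The 1/3 is divided into 3 equal shares of 1/9 among Ludmila, Czeslaw, Stanislawa.
Ludmila is living and takes 1/9.
Czeslaw is living and takes 1/9.
Stanislawa predeceased; the 1/9 allotted to Stanislawa's branch passes to Stanislawa's issue by representation.
The 1/9 is divided into 3 equal shares of 1/27 among Nadia, Kazimierz, Pelagia.
Nadia is living and takes 1/27.
Kazimierz is living and takes 1/27.
Pelagia is living and takes 1/27.
Zofia is living and takes 1/3.
Ireneusz predeceased; the 1/3 allotted to Ireneusz's branch passes to Ireneusz's issue by representation.
The 1/3 is divided into 4 equal shares of 1/12 among Bogdan, Oleg, Radoslaw, Franciszka.
Bogdan is living and takes 1/12.
Oleg is living and takes 1/12.
Radoslaw is living and takes 1/12.
Franciszka is living and takes 1/12.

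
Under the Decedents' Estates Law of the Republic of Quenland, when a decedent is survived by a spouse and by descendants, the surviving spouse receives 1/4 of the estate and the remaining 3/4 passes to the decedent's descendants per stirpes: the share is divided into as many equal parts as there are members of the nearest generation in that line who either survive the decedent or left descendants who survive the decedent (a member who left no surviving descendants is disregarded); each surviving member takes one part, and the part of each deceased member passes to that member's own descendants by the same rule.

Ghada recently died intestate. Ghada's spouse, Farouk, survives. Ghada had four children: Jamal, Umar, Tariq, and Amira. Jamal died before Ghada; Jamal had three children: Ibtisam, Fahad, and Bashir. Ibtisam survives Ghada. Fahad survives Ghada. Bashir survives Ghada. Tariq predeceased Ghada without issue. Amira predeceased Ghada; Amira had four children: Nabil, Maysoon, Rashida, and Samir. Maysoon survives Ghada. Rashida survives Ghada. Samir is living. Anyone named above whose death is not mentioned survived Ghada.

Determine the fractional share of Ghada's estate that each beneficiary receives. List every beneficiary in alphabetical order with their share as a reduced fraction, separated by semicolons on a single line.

Farouk, as surviving spouse, takes 1/4.
The remaining 3/4 passes to Ghada's descendants per stirpes.
Tariq left no surviving issue, so that branch lapses and is disregarded.
The 3/4 is divided into 3 equal shares of 1/4 among Jamal, Umar, Amira.
Jamal predeceased; the 1/4 allotted to Jamal's branch passes to Jamal's issue by representation.
The 1/4 is divided into 3 equal shares of 1/12 among Ibtisam, Fahad, Bashir.
Ibtisam is living and takes 1/12.
Fahad is living and takes 1/12.
Bashir is living and takes 1/12.
Umar is living and takes 1/4.
Amira predeceased; the 1/4 allotted to Amira's branch passes to Amira's issue by representation.
The 1/4 is divided into 4 equal shares of 1/16 among Nabil, Maysoon, Rashida, Samir.
Nabil is living and takes 1/16.
Maysoon is living and takes 1/16.
Rashida is living and takes 1/16.
Samir is living and takes 1/16.

Bashir 1/12; Fahad 1/12; Farouk 1/4; Ibtisam 1/12; Maysoon 1/16; Nabil 1/16; Rashida 1/16; Samir 1/16; Umar 1/4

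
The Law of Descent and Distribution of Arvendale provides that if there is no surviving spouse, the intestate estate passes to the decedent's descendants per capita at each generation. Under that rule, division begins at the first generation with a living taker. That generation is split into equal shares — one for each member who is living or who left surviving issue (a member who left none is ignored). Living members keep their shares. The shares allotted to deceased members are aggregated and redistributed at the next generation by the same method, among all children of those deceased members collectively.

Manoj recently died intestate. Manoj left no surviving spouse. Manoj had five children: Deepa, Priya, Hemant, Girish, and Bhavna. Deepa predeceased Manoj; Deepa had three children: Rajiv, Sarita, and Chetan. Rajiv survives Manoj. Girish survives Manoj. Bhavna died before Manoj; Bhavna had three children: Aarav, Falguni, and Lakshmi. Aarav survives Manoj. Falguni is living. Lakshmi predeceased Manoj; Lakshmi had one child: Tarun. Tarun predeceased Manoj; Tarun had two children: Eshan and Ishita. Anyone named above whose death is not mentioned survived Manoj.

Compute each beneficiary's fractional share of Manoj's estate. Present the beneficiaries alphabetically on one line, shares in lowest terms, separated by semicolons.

Aarav 1/15; Chetan 1/15; Eshan 1/30; Falguni 1/15; Girish 1/5; Hemant 1/5; Ishita 1/30; Priya 1/5; Rajiv 1/15; Sarita 1/15

There is no surviving spouse, so the entire estate passes to Manoj's descendants per capita at each generation.
At generation 1 (Deepa, Priya, Hemant, Girish, Bhavna) there are 5 shares of (1)/5 = 1/5 each.
Living: Priya, Hemant, and Girish — each takes 1/5.
Deceased: Deepa and Bhavna. Their combined 2/5 is pooled and carried to generation 2.
At generation 2 (Rajiv, Sarita, Chetan, Aarav, Falguni, Lakshmi) there are 6 shares of (2/5)/6 = 1/15 each.
Living: Rajiv, Sarita, Chetan, Aarav, and Falguni — each takes 1/15.
Deceased: Lakshmi. That 1/15 share is carried to generation 3.
At generation 3 (Tarun) there are 1 shares of (1/15)/1 = 1/15 each.
Deceased: Tarun. That 1/15 share is carried to generation 4.
At generation 4 (Eshan, Ishita) there are 2 shares of (1/15)/2 = 1/30 each.
Living: Eshan and Ishita — each takes 1/30.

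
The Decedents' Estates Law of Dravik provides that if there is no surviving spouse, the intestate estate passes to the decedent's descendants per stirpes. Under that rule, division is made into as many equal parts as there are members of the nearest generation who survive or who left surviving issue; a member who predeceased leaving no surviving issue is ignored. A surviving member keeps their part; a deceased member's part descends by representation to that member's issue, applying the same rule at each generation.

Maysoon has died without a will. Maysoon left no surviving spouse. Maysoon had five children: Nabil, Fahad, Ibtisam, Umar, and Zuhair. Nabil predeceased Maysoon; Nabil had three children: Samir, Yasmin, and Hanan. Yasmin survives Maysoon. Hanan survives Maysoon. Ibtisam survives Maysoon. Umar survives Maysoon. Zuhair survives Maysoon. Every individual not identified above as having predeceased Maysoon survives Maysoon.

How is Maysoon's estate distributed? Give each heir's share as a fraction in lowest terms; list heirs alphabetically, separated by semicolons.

There is no surviving spouse, so the entire estate passes to Maysoon's descendants per stirpes.
The estate is divided into 5 equal shares of 1/5 among Nabil, Fahad, Ibtisam, Umar, Zuhair.
Nabil predeceased; the 1/5 allotted to Nabil's branch passes to Nabil's issue by representation.
The 1/5 is divided into 3 equal shares of 1/15 among Samir, Yasmin, Hanan.
Samir is living and takes 1/15.
Yasmin is living and takes 1/15.
Hanan is living and takes 1/15.
Fahad is living and takes 1/5.
Ibtisam is living and takes 1/5.
Umar is living and takes 1/5.
Zuhair is living and takes 1/5.

Fahad 1/5; Hanan 1/15; Ibtisam 1/5; Samir 1/15; Umar 1/5; Yasmin 1/15; Zuhair 1/5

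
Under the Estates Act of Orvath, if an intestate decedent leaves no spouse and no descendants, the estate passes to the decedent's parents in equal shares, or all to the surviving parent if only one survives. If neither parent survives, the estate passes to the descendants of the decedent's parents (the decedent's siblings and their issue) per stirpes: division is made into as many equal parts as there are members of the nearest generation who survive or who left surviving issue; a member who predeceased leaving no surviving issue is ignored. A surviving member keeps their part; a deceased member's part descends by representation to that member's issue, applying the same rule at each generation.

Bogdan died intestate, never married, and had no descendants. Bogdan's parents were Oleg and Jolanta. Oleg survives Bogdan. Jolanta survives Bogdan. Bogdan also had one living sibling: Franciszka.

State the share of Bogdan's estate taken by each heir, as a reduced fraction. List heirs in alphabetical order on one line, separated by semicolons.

Jolanta 1/2; Oleg 1/2

Both parents survive, so Oleg and Jolanta each take 1/2. The siblings take nothing because a surviving parent has priority.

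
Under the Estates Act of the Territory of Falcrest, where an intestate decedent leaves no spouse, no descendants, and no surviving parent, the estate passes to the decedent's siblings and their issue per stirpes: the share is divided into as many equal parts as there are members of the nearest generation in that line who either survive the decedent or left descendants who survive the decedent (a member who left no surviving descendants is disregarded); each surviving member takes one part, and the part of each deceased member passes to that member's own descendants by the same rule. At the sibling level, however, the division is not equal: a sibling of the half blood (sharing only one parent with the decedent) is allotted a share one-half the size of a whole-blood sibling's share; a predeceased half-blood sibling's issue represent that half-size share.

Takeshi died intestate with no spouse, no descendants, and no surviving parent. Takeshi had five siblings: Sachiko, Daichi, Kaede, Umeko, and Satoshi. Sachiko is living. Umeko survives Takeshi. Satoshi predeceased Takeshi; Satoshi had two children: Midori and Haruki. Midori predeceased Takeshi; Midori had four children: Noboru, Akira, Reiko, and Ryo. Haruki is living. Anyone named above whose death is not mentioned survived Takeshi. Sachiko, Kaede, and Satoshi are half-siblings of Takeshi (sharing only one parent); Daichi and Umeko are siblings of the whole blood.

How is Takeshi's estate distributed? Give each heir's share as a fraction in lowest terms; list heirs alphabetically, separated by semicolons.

No spouse, descendants, or parent survives, so the estate passes to Takeshi's siblings per stirpes.
Half-blood siblings count for one-half the weight of whole-blood siblings at the initial division.
Dividing 1 in proportion to weights (total weight 7/2): Sachiko (weight 1/2) → 1/7; Daichi (weight 1) → 2/7; Kaede (weight 1/2) → 1/7; Umeko (weight 1) → 2/7; Satoshi (weight 1/2) → 1/7.
Sachiko is living and takes 1/7.
Daichi is living and takes 2/7.
Kaede is living and takes 1/7.
Umeko is living and takes 2/7.
Satoshi predeceased; the 1/7 allotted to Satoshi's branch passes to Satoshi's issue by representation.
The 1/7 is divided into 2 equal shares of 1/14 among Midori, Haruki.
Midori predeceased; the 1/14 allotted to Midori's branch passes to Midori's issue by representation.
The 1/14 is divided into 4 equal shares of 1/56 among Noboru, Akira, Reiko, Ryo.
Noboru is living and takes 1/56.
Akira is living and takes 1/56.
Reiko is living and takes 1/56.
Ryo is living and takes 1/56.
Haruki is living and takes 1/14.

Akira 1/56; Daichi 2/7; Haruki 1/14; Kaede 1/7; Noboru 1/56; Reiko 1/56; Ryo 1/56; Sachiko 1/7; Umeko 2/7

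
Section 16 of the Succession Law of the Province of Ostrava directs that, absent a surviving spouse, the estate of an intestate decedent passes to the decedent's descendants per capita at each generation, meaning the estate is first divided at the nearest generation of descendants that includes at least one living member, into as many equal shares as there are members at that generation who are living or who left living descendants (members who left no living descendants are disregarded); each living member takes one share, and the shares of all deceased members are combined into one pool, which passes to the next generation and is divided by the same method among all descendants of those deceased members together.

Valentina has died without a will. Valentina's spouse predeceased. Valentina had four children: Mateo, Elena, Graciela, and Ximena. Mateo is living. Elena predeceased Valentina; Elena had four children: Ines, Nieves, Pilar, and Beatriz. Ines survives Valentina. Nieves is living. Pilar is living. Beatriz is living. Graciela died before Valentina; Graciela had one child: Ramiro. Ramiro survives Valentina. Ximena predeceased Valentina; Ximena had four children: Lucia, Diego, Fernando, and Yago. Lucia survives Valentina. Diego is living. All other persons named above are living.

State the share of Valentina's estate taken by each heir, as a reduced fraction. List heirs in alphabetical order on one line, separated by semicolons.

There is no surviving spouse, so the entire estate passes to Valentina's descendants per capita at each generation.
At generation 1 (Mateo, Elena, Graciela, Ximena) there are 4 shares of (1)/4 = 1/4 each.
Living: Mateo — each takes 1/4.
Deceased: Elena, Graciela, and Ximena. Their combined 3/4 is pooled and carried to generation 2.
At generation 2 (Ines, Nieves, Pilar, Beatriz, Ramiro, Lucia, Diego, Fernando, Yago) there are 9 shares of (3/4)/9 = 1/12 each.
Living: Ines, Nieves, Pilar, Beatriz, Ramiro, Lucia, Diego, Fernando, and Yago — each takes 1/12.

Beatriz 1/12; Diego 1/12; Fernando 1/12; Ines 1/12; Lucia 1/12; Mateo 1/4; Nieves 1/12; Pilar 1/12; Ramiro 1/12; Yago 1/12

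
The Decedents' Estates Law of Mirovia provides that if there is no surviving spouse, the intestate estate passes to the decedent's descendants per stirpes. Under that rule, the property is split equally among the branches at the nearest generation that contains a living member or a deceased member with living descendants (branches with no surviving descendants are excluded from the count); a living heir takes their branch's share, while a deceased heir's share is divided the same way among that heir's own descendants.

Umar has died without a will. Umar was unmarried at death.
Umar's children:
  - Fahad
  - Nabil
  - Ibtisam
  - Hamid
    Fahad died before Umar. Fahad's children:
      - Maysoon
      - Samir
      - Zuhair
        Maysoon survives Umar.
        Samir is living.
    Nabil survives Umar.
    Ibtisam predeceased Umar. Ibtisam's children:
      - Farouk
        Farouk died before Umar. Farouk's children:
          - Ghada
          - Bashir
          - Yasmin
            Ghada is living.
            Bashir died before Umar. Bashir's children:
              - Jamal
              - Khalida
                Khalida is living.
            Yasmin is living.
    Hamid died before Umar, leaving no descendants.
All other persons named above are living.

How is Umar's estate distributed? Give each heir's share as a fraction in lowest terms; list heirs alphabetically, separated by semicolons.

There is no surviving spouse, so the entire estate passes to Umar's descendants per stirpes.
Hamid left no surviving issue, so that branch lapses and is disregarded.
The estate is divided into 3 equal shares of 1/3 among Fahad, Nabil, Ibtisam.
Fahad predeceased; the 1/3 allotted to Fahad's branch passes to Fahad's issue by representation.
The 1/3 is divided into 3 equal shares of 1/9 among Maysoon, Samir, Zuhair.
Maysoon is living and takes 1/9.
Samir is living and takes 1/9.
Zuhair is living and takes 1/9.
Nabil is living and takes 1/3.
Ibtisam predeceased; the 1/3 allotted to Ibtisam's branch passes to Ibtisam's issue by representation.
Farouk's line is the sole branch at this level, so the full 1/3 passes to Farouk's issue by representation.
The 1/3 is divided into 3 equal shares of 1/9 among Ghada, Bashir, Yasmin.
Ghada is living and takes 1/9.
Bashir predeceased; the 1/9 allotted to Bashir's branch passes to Bashir's issue by representation.
The 1/9 is divided into 2 equal shares of 1/18 among Jamal, Khalida.
Jamal is living and takes 1/18.
Khalida is living and takes 1/18.
Yasmin is living and takes 1/9.

Ghada 1/9; Jamal 1/18; Khalida 1/18; Maysoon 1/9; Nabil 1/3; Samir 1/9; Yasmin 1/9; Zuhair 1/9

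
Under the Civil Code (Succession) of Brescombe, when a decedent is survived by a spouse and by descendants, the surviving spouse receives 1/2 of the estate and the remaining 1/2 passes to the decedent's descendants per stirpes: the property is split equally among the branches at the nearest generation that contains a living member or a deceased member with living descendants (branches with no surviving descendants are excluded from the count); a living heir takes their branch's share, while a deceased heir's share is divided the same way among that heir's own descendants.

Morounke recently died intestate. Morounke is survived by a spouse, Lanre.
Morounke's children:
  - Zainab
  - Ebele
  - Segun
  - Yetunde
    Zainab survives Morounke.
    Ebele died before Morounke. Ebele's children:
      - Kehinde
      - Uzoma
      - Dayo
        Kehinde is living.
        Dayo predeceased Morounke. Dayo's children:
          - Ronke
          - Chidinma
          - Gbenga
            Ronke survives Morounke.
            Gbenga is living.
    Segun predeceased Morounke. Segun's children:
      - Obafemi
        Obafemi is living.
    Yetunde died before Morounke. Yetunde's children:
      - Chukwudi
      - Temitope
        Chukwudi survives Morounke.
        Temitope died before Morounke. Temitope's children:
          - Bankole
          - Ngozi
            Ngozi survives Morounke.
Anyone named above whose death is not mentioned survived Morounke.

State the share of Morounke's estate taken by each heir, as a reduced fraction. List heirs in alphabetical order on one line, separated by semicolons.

Bankole 1/32; Chidinma 1/72; Chukwudi 1/16; Gbenga 1/72; Kehinde 1/24; Lanre 1/2; Ngozi 1/32; Obafemi 1/8; Ronke 1/72; Uzoma 1/24; Zainab 1/8

Lanre, as surviving spouse, takes 1/2.
The remaining 1/2 passes to Morounke's descendants per stirpes.
The 1/2 is divided into 4 equal shares of 1/8 among Zainab, Ebele, Segun, Yetunde.
Zainab is living and takes 1/8.
Ebele predeceased; the 1/8 allotted to Ebele's branch passes to Ebele's issue by representation.
The 1/8 is divided into 3 equal shares of 1/24 among Kehinde, Uzoma, Dayo.
Kehinde is living and takes 1/24.
Uzoma is living and takes 1/24.
Dayo predeceased; the 1/24 allotted to Dayo's branch passes to Dayo's issue by representation.
The 1/24 is divided into 3 equal shares of 1/72 among Ronke, Chidinma, Gbenga.
Ronke is living and takes 1/72.
Chidinma is living and takes 1/72.
Gbenga is living and takes 1/72.
Segun predeceased; the 1/8 allotted to Segun's branch passes to Segun's issue by representation.
Obafemi is the sole taker at this level and receives the full 1/8.
Yetunde predeceased; the 1/8 allotted to Yetunde's branch passes to Yetunde's issue by representation.
The 1/8 is divided into 2 equal shares of 1/16 among Chukwudi, Temitope.
Chukwudi is living and takes 1/16.
Temitope predeceased; the 1/16 allotted to Temitope's branch passes to Temitope's issue by representation.
The 1/16 is divided into 2 equal shares of 1/32 among Bankole, Ngozi.
Bankole is living and takes 1/32.
Ngozi is living and takes 1/32.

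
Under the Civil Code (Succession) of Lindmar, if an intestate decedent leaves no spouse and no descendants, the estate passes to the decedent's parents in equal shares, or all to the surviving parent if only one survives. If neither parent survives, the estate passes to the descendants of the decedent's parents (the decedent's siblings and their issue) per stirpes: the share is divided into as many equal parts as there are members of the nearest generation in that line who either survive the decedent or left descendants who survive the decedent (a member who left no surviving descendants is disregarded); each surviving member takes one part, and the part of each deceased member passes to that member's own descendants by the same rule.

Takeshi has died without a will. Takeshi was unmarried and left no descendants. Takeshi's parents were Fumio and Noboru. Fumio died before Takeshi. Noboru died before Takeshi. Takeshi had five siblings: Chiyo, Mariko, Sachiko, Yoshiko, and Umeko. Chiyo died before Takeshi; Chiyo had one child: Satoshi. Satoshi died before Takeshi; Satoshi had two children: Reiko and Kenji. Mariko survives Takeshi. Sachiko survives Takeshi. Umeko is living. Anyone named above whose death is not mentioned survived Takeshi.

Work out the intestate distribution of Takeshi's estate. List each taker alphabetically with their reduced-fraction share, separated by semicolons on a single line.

Neither parent survives and there are no descendants, so the estate passes to Takeshi's siblings and their issue per stirpes.
The estate is divided into 5 equal shares of 1/5 among Chiyo, Mariko, Sachiko, Yoshiko, Umeko.
Chiyo predeceased; the 1/5 allotted to Chiyo's branch passes to Chiyo's issue by representation.
Satoshi's line is the sole branch at this level, so the full 1/5 passes to Satoshi's issue by representation.
The 1/5 is divided into 2 equal shares of 1/10 among Reiko, Kenji.
Reiko is living and takes 1/10.
Kenji is living and takes 1/10.
Mariko is living and takes 1/5.
Sachiko is living and takes 1/5.
Yoshiko is living and takes 1/5.
Umeko is living and takes 1/5.

Kenji 1/10; Mariko 1/5; Reiko 1/10; Sachiko 1/5; Umeko 1/5; Yoshiko 1/5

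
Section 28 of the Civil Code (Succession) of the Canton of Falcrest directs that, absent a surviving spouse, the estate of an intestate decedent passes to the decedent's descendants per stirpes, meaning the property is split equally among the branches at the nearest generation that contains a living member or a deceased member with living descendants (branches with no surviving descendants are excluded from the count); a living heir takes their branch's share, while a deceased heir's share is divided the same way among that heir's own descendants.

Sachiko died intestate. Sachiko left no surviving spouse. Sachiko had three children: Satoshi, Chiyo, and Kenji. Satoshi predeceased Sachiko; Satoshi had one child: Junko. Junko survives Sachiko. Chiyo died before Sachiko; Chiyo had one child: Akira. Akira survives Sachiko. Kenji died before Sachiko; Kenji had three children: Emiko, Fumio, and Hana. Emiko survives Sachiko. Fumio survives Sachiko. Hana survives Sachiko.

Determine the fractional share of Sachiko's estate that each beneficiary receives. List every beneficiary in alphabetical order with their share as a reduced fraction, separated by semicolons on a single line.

Akira 1/3; Emiko 1/9; Fumio 1/9; Hana 1/9; Junko 1/3

There is no surviving spouse, so the entire estate passes to Sachiko's descendants per stirpes.
The estate is divided into 3 equal shares of 1/3 among Satoshi, Chiyo, Kenji.
Satoshi predeceased; the 1/3 allotted to Satoshi's branch passes to Satoshi's issue by representation.
Junko is the sole taker at this level and receives the full 1/3.
Chiyo predeceased; the 1/3 allotted to Chiyo's branch passes to Chiyo's issue by representation.
Akira is the sole taker at this level and receives the full 1/3.
Kenji predeceased; the 1/3 allotted to Kenji's branch passes to Kenji's issue by representation.
The 1/3 is divided into 3 equal shares of 1/9 among Emiko, Fumio, Hana.
Emiko is living and takes 1/9.
Fumio is living and takes 1/9.
Hana is living and takes 1/9.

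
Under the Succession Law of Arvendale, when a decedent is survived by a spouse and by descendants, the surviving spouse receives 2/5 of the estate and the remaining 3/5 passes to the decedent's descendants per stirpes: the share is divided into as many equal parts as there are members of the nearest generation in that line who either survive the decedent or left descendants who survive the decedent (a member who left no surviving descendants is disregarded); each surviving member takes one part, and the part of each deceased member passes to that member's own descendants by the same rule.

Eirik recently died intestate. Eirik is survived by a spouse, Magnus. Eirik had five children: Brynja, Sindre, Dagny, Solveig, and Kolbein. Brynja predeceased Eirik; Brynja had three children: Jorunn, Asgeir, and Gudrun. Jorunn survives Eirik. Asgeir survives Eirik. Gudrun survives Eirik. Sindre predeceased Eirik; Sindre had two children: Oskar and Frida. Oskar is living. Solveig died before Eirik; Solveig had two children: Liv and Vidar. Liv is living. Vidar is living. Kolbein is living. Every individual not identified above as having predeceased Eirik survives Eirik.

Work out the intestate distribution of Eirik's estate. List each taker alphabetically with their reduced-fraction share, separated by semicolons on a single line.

Magnus, as surviving spouse, takes 2/5.
The remaining 3/5 passes to Eirik's descendants per stirpes.
The 3/5 is divided into 5 equal shares of 3/25 among Brynja, Sindre, Dagny, Solveig, Kolbein.
Brynja predeceased; the 3/25 allotted to Brynja's branch passes to Brynja's issue by representation.
The 3/25 is divided into 3 equal shares of 1/25 among Jorunn, Asgeir, Gudrun.
Jorunn is living and takes 1/25.
Asgeir is living and takes 1/25.
Gudrun is living and takes 1/25.
Sindre predeceased; the 3/25 allotted to Sindre's branch passes to Sindre's issue by representation.
The 3/25 is divided into 2 equal shares of 3/50 among Oskar, Frida.
Oskar is living and takes 3/50.
Frida is living and takes 3/50.
Dagny is living and takes 3/25.
Solveig predeceased; the 3/25 allotted to Solveig's branch passes to Solveig's issue by representation.
The 3/25 is divided into 2 equal shares of 3/50 among Liv, Vidar.
Liv is living and takes 3/50.
Vidar is living and takes 3/50.
Kolbein is living and takes 3/25.

Asgeir 1/25; Dagny 3/25; Frida 3/50; Gudrun 1/25; Jorunn 1/25; Kolbein 3/25; Liv 3/50; Magnus 2/5; Oskar 3/50; Vidar 3/50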